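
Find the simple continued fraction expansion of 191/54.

Run the Euclidean algorithm on 191 and 54; the successive quotients are the partial quotients a_0, a_1, ... (each step inverts the fractional part left over by the previous one):
  191 = 3*54 + 29, so a_0 = 3.
  54 = 1*29 + 25, so a_1 = 1.
  29 = 1*25 + 4, so a_2 = 1.
  25 = 6*4 + 1, so a_3 = 6.
  4 = 4*1 + 0, so a_4 = 4.
The remainder reaches 0 after 5 divisions, so the expansion has 5 partial quotients, read off in order.

[3; 1, 1, 6, 4]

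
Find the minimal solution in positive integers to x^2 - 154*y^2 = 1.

(x, y) = (21295, 1716)

First expand sqrt(154) as a continued fraction. With x_i = (sqrt(154) + m_i)/d_i and (m_0, d_0) = (0, 1): a_0 = floor(sqrt(154)) = 12, since 12^2 = 144 <= 154 < 169 = 13^2.
Iterate m_{i+1} = d_i*a_i - m_i, d_{i+1} = (154 - m_{i+1}^2)/d_i, a_{i+1} = floor((a_0 + m_{i+1})/d_{i+1}):
  m_1 = 1*12 - 0 = 12, d_1 = (154 - 12^2)/1 = 10/1 = 10, a_1 = floor((12 + 12)/10) = 2.
  m_2 = 10*2 - 12 = 8, d_2 = (154 - 8^2)/10 = 90/10 = 9, a_2 = floor((12 + 8)/9) = 2.
  m_3 = 9*2 - 8 = 10, d_3 = (154 - 10^2)/9 = 54/9 = 6, a_3 = floor((12 + 10)/6) = 3.
  m_4 = 6*3 - 10 = 8, d_4 = (154 - 8^2)/6 = 90/6 = 15, a_4 = floor((12 + 8)/15) = 1.
  m_5 = 15*1 - 8 = 7, d_5 = (154 - 7^2)/15 = 105/15 = 7, a_5 = floor((12 + 7)/7) = 2.
  m_6 = 7*2 - 7 = 7, d_6 = (154 - 7^2)/7 = 105/7 = 15, a_6 = floor((12 + 7)/15) = 1.
  m_7 = 15*1 - 7 = 8, d_7 = (154 - 8^2)/15 = 90/15 = 6, a_7 = floor((12 + 8)/6) = 3.
  m_8 = 6*3 - 8 = 10, d_8 = (154 - 10^2)/6 = 54/6 = 9, a_8 = floor((12 + 10)/9) = 2.
  m_9 = 9*2 - 10 = 8, d_9 = (154 - 8^2)/9 = 90/9 = 10, a_9 = floor((12 + 8)/10) = 2.
  m_10 = 10*2 - 8 = 12, d_10 = (154 - 12^2)/10 = 10/10 = 1, a_10 = floor((12 + 12)/1) = 24.
  m_11 = 1*24 - 12 = 12, d_11 = (154 - 12^2)/1 = 10/1 = 10: (m_11, d_11) = (m_1, d_1) = (12, 10), so from here the quotients repeat a_1, ..., a_10; the period length is 10.
So sqrt(154) = [12; (2, 2, 3, 1, 2, 1, 3, 2, 2, 24)] with period length k = 10.
k is even, so the fundamental solution of x^2 - 154y^2 = 1 is (p_{k-1}, q_{k-1}) = (p_9, q_9); compute convergents through index 9.
Convergents (p_i = a_i*p_{i-1} + p_{i-2}, q_i = a_i*q_{i-1} + q_{i-2} with p_{-2}=0, p_{-1}=1, q_{-2}=1, q_{-1}=0):
  i=0: a_0=12, p_0 = 12*1 + 0 = 12, q_0 = 12*0 + 1 = 1.
  i=1: a_1=2, p_1 = 2*12 + 1 = 25, q_1 = 2*1 + 0 = 2.
  i=2: a_2=2, p_2 = 2*25 + 12 = 62, q_2 = 2*2 + 1 = 5.
  i=3: a_3=3, p_3 = 3*62 + 25 = 211, q_3 = 3*5 + 2 = 17.
  i=4: a_4=1, p_4 = 1*211 + 62 = 273, q_4 = 1*17 + 5 = 22.
  i=5: a_5=2, p_5 = 2*273 + 211 = 757, q_5 = 2*22 + 17 = 61.
  i=6: a_6=1, p_6 = 1*757 + 273 = 1030, q_6 = 1*61 + 22 = 83.
  i=7: a_7=3, p_7 = 3*1030 + 757 = 3847, q_7 = 3*83 + 61 = 310.
  i=8: a_8=2, p_8 = 2*3847 + 1030 = 8724, q_8 = 2*310 + 83 = 703.
  i=9: a_9=2, p_9 = 2*8724 + 3847 = 21295, q_9 = 2*703 + 310 = 1716.
Check: 21295^2 - 154*1716^2 = 453477025 - 453477024 = 1, so (x, y) = (21295, 1716) solves the equation, and by the theorem it is the least positive solution.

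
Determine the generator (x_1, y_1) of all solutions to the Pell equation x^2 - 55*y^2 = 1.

First expand sqrt(55) as a continued fraction. With x_i = (sqrt(55) + m_i)/d_i and (m_0, d_0) = (0, 1): a_0 = floor(sqrt(55)) = 7, since 7^2 = 49 <= 55 < 64 = 8^2.
Iterate m_{i+1} = d_i*a_i - m_i, d_{i+1} = (55 - m_{i+1}^2)/d_i, a_{i+1} = floor((a_0 + m_{i+1})/d_{i+1}):
  m_1 = 1*7 - 0 = 7, d_1 = (55 - 7^2)/1 = 6/1 = 6, a_1 = floor((7 + 7)/6) = 2.
  m_2 = 6*2 - 7 = 5, d_2 = (55 - 5^2)/6 = 30/6 = 5, a_2 = floor((7 + 5)/5) = 2.
  m_3 = 5*2 - 5 = 5, d_3 = (55 - 5^2)/5 = 30/5 = 6, a_3 = floor((7 + 5)/6) = 2.
  m_4 = 6*2 - 5 = 7, d_4 = (55 - 7^2)/6 = 6/6 = 1, a_4 = floor((7 + 7)/1) = 14.
  m_5 = 1*14 - 7 = 7, d_5 = (55 - 7^2)/1 = 6/1 = 6: (m_5, d_5) = (m_1, d_1) = (7, 6), so from here the quotients repeat a_1, ..., a_4; the period length is 4.
So sqrt(55) = [7; (2, 2, 2, 14)] with period length k = 4.
k is even, so the fundamental solution of x^2 - 55y^2 = 1 is (p_{k-1}, q_{k-1}) = (p_3, q_3); compute convergents through index 3.
Convergents (p_i = a_i*p_{i-1} + p_{i-2}, q_i = a_i*q_{i-1} + q_{i-2} with p_{-2}=0, p_{-1}=1, q_{-2}=1, q_{-1}=0):
  i=0: a_0=7, p_0 = 7*1 + 0 = 7, q_0 = 7*0 + 1 = 1.
  i=1: a_1=2, p_1 = 2*7 + 1 = 15, q_1 = 2*1 + 0 = 2.
  i=2: a_2=2, p_2 = 2*15 + 7 = 37, q_2 = 2*2 + 1 = 5.
  i=3: a_3=2, p_3 = 2*37 + 15 = 89, q_3 = 2*5 + 2 = 12.
Check: 89^2 - 55*12^2 = 7921 - 7920 = 1, so (x, y) = (89, 12) solves the equation, and by the theorem it is the least positive solution.

(x, y) = (89, 12)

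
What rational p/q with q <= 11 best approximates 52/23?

9/4

Expand x = 52/23 as a continued fraction with the Euclidean algorithm:
  52 = 2*23 + 6, so a_0 = 2.
  23 = 3*6 + 5, so a_1 = 3.
  6 = 1*5 + 1, so a_2 = 1.
  5 = 5*1 + 0, so a_3 = 5.
so x = [2; 3, 1, 5].
Convergents (p_i = a_i*p_{i-1} + p_{i-2}, q_i = a_i*q_{i-1} + q_{i-2} with p_{-2}=0, p_{-1}=1, q_{-2}=1, q_{-1}=0), until the denominator exceeds 11:
  i=0: a_0=2, p_0 = 2*1 + 0 = 2, q_0 = 2*0 + 1 = 1.
  i=1: a_1=3, p_1 = 3*2 + 1 = 7, q_1 = 3*1 + 0 = 3.
  i=2: a_2=1, p_2 = 1*7 + 2 = 9, q_2 = 1*3 + 1 = 4.
  i=3: a_3=5, p_3 = 5*9 + 7 = 52, q_3 = 5*4 + 3 = 23.
q_3 = 23 > 11, so the last convergent with denominator <= 11 is p_2/q_2 = 9/4.
The closest fraction with denominator <= 11 is either p_2/q_2 or the intermediate fraction (k*p_2 + p_1)/(k*q_2 + q_1) with the largest k >= 1 whose denominator stays <= 11; these approach x as k grows, and every other convergent or intermediate fraction in range is farther away.
Largest k: floor((11 - q_1)/q_2) = floor((11 - 3)/4) = 2.
That gives (2*9 + 7)/(2*4 + 3) = 25/11.
Compare the errors: |x - 9/4| = |52*4 - 9*23|/(23*4) = 1/92, and |x - 25/11| = |52*11 - 25*23|/(23*11) = 3/253.
Cross-multiplying, 1*253 = 253 < 276 = 3*92, so 1/92 is smaller: the convergent 9/4 is closer to x than 25/11.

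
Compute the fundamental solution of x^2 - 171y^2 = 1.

(x, y) = (170, 13)

First expand sqrt(171) as a continued fraction. With x_i = (sqrt(171) + m_i)/d_i and (m_0, d_0) = (0, 1): a_0 = floor(sqrt(171)) = 13, since 13^2 = 169 <= 171 < 196 = 14^2.
Iterate m_{i+1} = d_i*a_i - m_i, d_{i+1} = (171 - m_{i+1}^2)/d_i, a_{i+1} = floor((a_0 + m_{i+1})/d_{i+1}):
  m_1 = 1*13 - 0 = 13, d_1 = (171 - 13^2)/1 = 2/1 = 2, a_1 = floor((13 + 13)/2) = 13.
  m_2 = 2*13 - 13 = 13, d_2 = (171 - 13^2)/2 = 2/2 = 1, a_2 = floor((13 + 13)/1) = 26.
  m_3 = 1*26 - 13 = 13, d_3 = (171 - 13^2)/1 = 2/1 = 2: (m_3, d_3) = (m_1, d_1) = (13, 2), so from here the quotients repeat a_1, a_2; the period length is 2.
So sqrt(171) = [13; (13, 26)] with period length k = 2.
k is even, so the fundamental solution of x^2 - 171y^2 = 1 is (p_{k-1}, q_{k-1}) = (p_1, q_1); compute convergents through index 1.
Convergents (p_i = a_i*p_{i-1} + p_{i-2}, q_i = a_i*q_{i-1} + q_{i-2} with p_{-2}=0, p_{-1}=1, q_{-2}=1, q_{-1}=0):
  i=0: a_0=13, p_0 = 13*1 + 0 = 13, q_0 = 13*0 + 1 = 1.
  i=1: a_1=13, p_1 = 13*13 + 1 = 170, q_1 = 13*1 + 0 = 13.
Check: 170^2 - 171*13^2 = 28900 - 28899 = 1, so (x, y) = (170, 13) solves the equation, and by the theorem it is the least positive solution.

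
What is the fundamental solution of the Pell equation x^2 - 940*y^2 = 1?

First expand sqrt(940) as a continued fraction. With x_i = (sqrt(940) + m_i)/d_i and (m_0, d_0) = (0, 1): a_0 = floor(sqrt(940)) = 30, since 30^2 = 900 <= 940 < 961 = 31^2.
Iterate m_{i+1} = d_i*a_i - m_i, d_{i+1} = (940 - m_{i+1}^2)/d_i, a_{i+1} = floor((a_0 + m_{i+1})/d_{i+1}):
  m_1 = 1*30 - 0 = 30, d_1 = (940 - 30^2)/1 = 40/1 = 40, a_1 = floor((30 + 30)/40) = 1.
  m_2 = 40*1 - 30 = 10, d_2 = (940 - 10^2)/40 = 840/40 = 21, a_2 = floor((30 + 10)/21) = 1.
  m_3 = 21*1 - 10 = 11, d_3 = (940 - 11^2)/21 = 819/21 = 39, a_3 = floor((30 + 11)/39) = 1.
  m_4 = 39*1 - 11 = 28, d_4 = (940 - 28^2)/39 = 156/39 = 4, a_4 = floor((30 + 28)/4) = 14.
  m_5 = 4*14 - 28 = 28, d_5 = (940 - 28^2)/4 = 156/4 = 39, a_5 = floor((30 + 28)/39) = 1.
  m_6 = 39*1 - 28 = 11, d_6 = (940 - 11^2)/39 = 819/39 = 21, a_6 = floor((30 + 11)/21) = 1.
  m_7 = 21*1 - 11 = 10, d_7 = (940 - 10^2)/21 = 840/21 = 40, a_7 = floor((30 + 10)/40) = 1.
  m_8 = 40*1 - 10 = 30, d_8 = (940 - 30^2)/40 = 40/40 = 1, a_8 = floor((30 + 30)/1) = 60.
  m_9 = 1*60 - 30 = 30, d_9 = (940 - 30^2)/1 = 40/1 = 40: (m_9, d_9) = (m_1, d_1) = (30, 40), so from here the quotients repeat a_1, ..., a_8; the period length is 8.
So sqrt(940) = [30; (1, 1, 1, 14, 1, 1, 1, 60)] with period length k = 8.
k is even, so the fundamental solution of x^2 - 940y^2 = 1 is (p_{k-1}, q_{k-1}) = (p_7, q_7); compute convergents through index 7.
Convergents (p_i = a_i*p_{i-1} + p_{i-2}, q_i = a_i*q_{i-1} + q_{i-2} with p_{-2}=0, p_{-1}=1, q_{-2}=1, q_{-1}=0):
  i=0: a_0=30, p_0 = 30*1 + 0 = 30, q_0 = 30*0 + 1 = 1.
  i=1: a_1=1, p_1 = 1*30 + 1 = 31, q_1 = 1*1 + 0 = 1.
  i=2: a_2=1, p_2 = 1*31 + 30 = 61, q_2 = 1*1 + 1 = 2.
  i=3: a_3=1, p_3 = 1*61 + 31 = 92, q_3 = 1*2 + 1 = 3.
  i=4: a_4=14, p_4 = 14*92 + 61 = 1349, q_4 = 14*3 + 2 = 44.
  i=5: a_5=1, p_5 = 1*1349 + 92 = 1441, q_5 = 1*44 + 3 = 47.
  i=6: a_6=1, p_6 = 1*1441 + 1349 = 2790, q_6 = 1*47 + 44 = 91.
  i=7: a_7=1, p_7 = 1*2790 + 1441 = 4231, q_7 = 1*91 + 47 = 138.
Check: 4231^2 - 940*138^2 = 17901361 - 17901360 = 1, so (x, y) = (4231, 138) solves the equation, and by the theorem it is the least positive solution.

(x, y) = (4231, 138)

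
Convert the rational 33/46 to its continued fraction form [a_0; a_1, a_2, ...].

Run the Euclidean algorithm on 33 and 46; the successive quotients are the partial quotients a_0, a_1, ... (each step inverts the fractional part left over by the previous one):
  33 = 0*46 + 33, so a_0 = 0.
  46 = 1*33 + 13, so a_1 = 1.
  33 = 2*13 + 7, so a_2 = 2.
  13 = 1*7 + 6, so a_3 = 1.
  7 = 1*6 + 1, so a_4 = 1.
  6 = 6*1 + 0, so a_5 = 6.
The remainder reaches 0 after 6 divisions, so the expansion has 6 partial quotients, read off in order.

[0; 1, 2, 1, 1, 6]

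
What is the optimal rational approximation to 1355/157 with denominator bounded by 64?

Expand x = 1355/157 as a continued fraction with the Euclidean algorithm:
  1355 = 8*157 + 99, so a_0 = 8.
  157 = 1*99 + 58, so a_1 = 1.
  99 = 1*58 + 41, so a_2 = 1.
  58 = 1*41 + 17, so a_3 = 1.
  41 = 2*17 + 7, so a_4 = 2.
  17 = 2*7 + 3, so a_5 = 2.
  7 = 2*3 + 1, so a_6 = 2.
  3 = 3*1 + 0, so a_7 = 3.
so x = [8; 1, 1, 1, 2, 2, 2, 3].
Convergents (p_i = a_i*p_{i-1} + p_{i-2}, q_i = a_i*q_{i-1} + q_{i-2} with p_{-2}=0, p_{-1}=1, q_{-2}=1, q_{-1}=0), until the denominator exceeds 64:
  i=0: a_0=8, p_0 = 8*1 + 0 = 8, q_0 = 8*0 + 1 = 1.
  i=1: a_1=1, p_1 = 1*8 + 1 = 9, q_1 = 1*1 + 0 = 1.
  i=2: a_2=1, p_2 = 1*9 + 8 = 17, q_2 = 1*1 + 1 = 2.
  i=3: a_3=1, p_3 = 1*17 + 9 = 26, q_3 = 1*2 + 1 = 3.
  i=4: a_4=2, p_4 = 2*26 + 17 = 69, q_4 = 2*3 + 2 = 8.
  i=5: a_5=2, p_5 = 2*69 + 26 = 164, q_5 = 2*8 + 3 = 19.
  i=6: a_6=2, p_6 = 2*164 + 69 = 397, q_6 = 2*19 + 8 = 46.
  i=7: a_7=3, p_7 = 3*397 + 164 = 1355, q_7 = 3*46 + 19 = 157.
q_7 = 157 > 64, so the last convergent with denominator <= 64 is p_6/q_6 = 397/46.
The closest fraction with denominator <= 64 is either p_6/q_6 or the intermediate fraction (k*p_6 + p_5)/(k*q_6 + q_5) with the largest k >= 1 whose denominator stays <= 64; these approach x as k grows, and every other convergent or intermediate fraction in range is farther away.
Largest k: floor((64 - q_5)/q_6) = floor((64 - 19)/46) = 0.
Since k = 0, no intermediate fraction beyond p_6/q_6 has denominator <= 64, so the convergent 397/46 is the closest (its error is |1355*46 - 397*157|/(157*46) = 1/7222).

397/46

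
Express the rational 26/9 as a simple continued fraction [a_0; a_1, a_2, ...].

Run the Euclidean algorithm on 26 and 9; the successive quotients are the partial quotients a_0, a_1, ... (each step inverts the fractional part left over by the previous one):
  26 = 2*9 + 8, so a_0 = 2.
  9 = 1*8 + 1, so a_1 = 1.
  8 = 8*1 + 0, so a_2 = 8.
The remainder reaches 0 after 3 divisions, so the expansion has 3 partial quotients, read off in order.

[2; 1, 8]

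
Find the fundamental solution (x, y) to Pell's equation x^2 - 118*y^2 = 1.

First expand sqrt(118) as a continued fraction. With x_i = (sqrt(118) + m_i)/d_i and (m_0, d_0) = (0, 1): a_0 = floor(sqrt(118)) = 10, since 10^2 = 100 <= 118 < 121 = 11^2.
Iterate m_{i+1} = d_i*a_i - m_i, d_{i+1} = (118 - m_{i+1}^2)/d_i, a_{i+1} = floor((a_0 + m_{i+1})/d_{i+1}):
  m_1 = 1*10 - 0 = 10, d_1 = (118 - 10^2)/1 = 18/1 = 18, a_1 = floor((10 + 10)/18) = 1.
  m_2 = 18*1 - 10 = 8, d_2 = (118 - 8^2)/18 = 54/18 = 3, a_2 = floor((10 + 8)/3) = 6.
  m_3 = 3*6 - 8 = 10, d_3 = (118 - 10^2)/3 = 18/3 = 6, a_3 = floor((10 + 10)/6) = 3.
  m_4 = 6*3 - 10 = 8, d_4 = (118 - 8^2)/6 = 54/6 = 9, a_4 = floor((10 + 8)/9) = 2.
  m_5 = 9*2 - 8 = 10, d_5 = (118 - 10^2)/9 = 18/9 = 2, a_5 = floor((10 + 10)/2) = 10.
  m_6 = 2*10 - 10 = 10, d_6 = (118 - 10^2)/2 = 18/2 = 9, a_6 = floor((10 + 10)/9) = 2.
  m_7 = 9*2 - 10 = 8, d_7 = (118 - 8^2)/9 = 54/9 = 6, a_7 = floor((10 + 8)/6) = 3.
  m_8 = 6*3 - 8 = 10, d_8 = (118 - 10^2)/6 = 18/6 = 3, a_8 = floor((10 + 10)/3) = 6.
  m_9 = 3*6 - 10 = 8, d_9 = (118 - 8^2)/3 = 54/3 = 18, a_9 = floor((10 + 8)/18) = 1.
  m_10 = 18*1 - 8 = 10, d_10 = (118 - 10^2)/18 = 18/18 = 1, a_10 = floor((10 + 10)/1) = 20.
  m_11 = 1*20 - 10 = 10, d_11 = (118 - 10^2)/1 = 18/1 = 18: (m_11, d_11) = (m_1, d_1) = (10, 18), so from here the quotients repeat a_1, ..., a_10; the period length is 10.
So sqrt(118) = [10; (1, 6, 3, 2, 10, 2, 3, 6, 1, 20)] with period length k = 10.
k is even, so the fundamental solution of x^2 - 118y^2 = 1 is (p_{k-1}, q_{k-1}) = (p_9, q_9); compute convergents through index 9.
Convergents (p_i = a_i*p_{i-1} + p_{i-2}, q_i = a_i*q_{i-1} + q_{i-2} with p_{-2}=0, p_{-1}=1, q_{-2}=1, q_{-1}=0):
  i=0: a_0=10, p_0 = 10*1 + 0 = 10, q_0 = 10*0 + 1 = 1.
  i=1: a_1=1, p_1 = 1*10 + 1 = 11, q_1 = 1*1 + 0 = 1.
  i=2: a_2=6, p_2 = 6*11 + 10 = 76, q_2 = 6*1 + 1 = 7.
  i=3: a_3=3, p_3 = 3*76 + 11 = 239, q_3 = 3*7 + 1 = 22.
  i=4: a_4=2, p_4 = 2*239 + 76 = 554, q_4 = 2*22 + 7 = 51.
  i=5: a_5=10, p_5 = 10*554 + 239 = 5779, q_5 = 10*51 + 22 = 532.
  i=6: a_6=2, p_6 = 2*5779 + 554 = 12112, q_6 = 2*532 + 51 = 1115.
  i=7: a_7=3, p_7 = 3*12112 + 5779 = 42115, q_7 = 3*1115 + 532 = 3877.
  i=8: a_8=6, p_8 = 6*42115 + 12112 = 264802, q_8 = 6*3877 + 1115 = 24377.
  i=9: a_9=1, p_9 = 1*264802 + 42115 = 306917, q_9 = 1*24377 + 3877 = 28254.
Check: 306917^2 - 118*28254^2 = 94198044889 - 94198044888 = 1, so (x, y) = (306917, 28254) solves the equation, and by the theorem it is the least positive solution.

(x, y) = (306917, 28254)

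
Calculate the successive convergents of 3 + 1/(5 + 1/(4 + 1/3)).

Using the convergent recurrence p_i = a_i*p_{i-1} + p_{i-2}, q_i = a_i*q_{i-1} + q_{i-2} with p_{-2}=0, p_{-1}=1, q_{-2}=1, q_{-1}=0:
  i=0: a_0=3, p_0 = 3*1 + 0 = 3, q_0 = 3*0 + 1 = 1.
  i=1: a_1=5, p_1 = 5*3 + 1 = 16, q_1 = 5*1 + 0 = 5.
  i=2: a_2=4, p_2 = 4*16 + 3 = 67, q_2 = 4*5 + 1 = 21.
  i=3: a_3=3, p_3 = 3*67 + 16 = 217, q_3 = 3*21 + 5 = 68.

3/1, 16/5, 67/21, 217/68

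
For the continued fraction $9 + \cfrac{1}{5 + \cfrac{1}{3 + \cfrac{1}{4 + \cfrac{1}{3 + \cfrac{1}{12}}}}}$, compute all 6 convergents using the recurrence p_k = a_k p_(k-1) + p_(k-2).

Using the convergent recurrence p_i = a_i*p_{i-1} + p_{i-2}, q_i = a_i*q_{i-1} + q_{i-2} with p_{-2}=0, p_{-1}=1, q_{-2}=1, q_{-1}=0:
  i=0: a_0=9, p_0 = 9*1 + 0 = 9, q_0 = 9*0 + 1 = 1.
  i=1: a_1=5, p_1 = 5*9 + 1 = 46, q_1 = 5*1 + 0 = 5.
  i=2: a_2=3, p_2 = 3*46 + 9 = 147, q_2 = 3*5 + 1 = 16.
  i=3: a_3=4, p_3 = 4*147 + 46 = 634, q_3 = 4*16 + 5 = 69.
  i=4: a_4=3, p_4 = 3*634 + 147 = 2049, q_4 = 3*69 + 16 = 223.
  i=5: a_5=12, p_5 = 12*2049 + 634 = 25222, q_5 = 12*223 + 69 = 2745.

9/1, 46/5, 147/16, 634/69, 2049/223, 25222/2745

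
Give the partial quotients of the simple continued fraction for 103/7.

[14; 1, 2, 2]

Run the Euclidean algorithm on 103 and 7; the successive quotients are the partial quotients a_0, a_1, ... (each step inverts the fractional part left over by the previous one):
  103 = 14*7 + 5, so a_0 = 14.
  7 = 1*5 + 2, so a_1 = 1.
  5 = 2*2 + 1, so a_2 = 2.
  2 = 2*1 + 0, so a_3 = 2.
The remainder reaches 0 after 4 divisions, so the expansion has 4 partial quotients, read off in order.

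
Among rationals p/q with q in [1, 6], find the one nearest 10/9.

Expand x = 10/9 as a continued fraction with the Euclidean algorithm:
  10 = 1*9 + 1, so a_0 = 1.
  9 = 9*1 + 0, so a_1 = 9.
so x = [1; 9].
Convergents (p_i = a_i*p_{i-1} + p_{i-2}, q_i = a_i*q_{i-1} + q_{i-2} with p_{-2}=0, p_{-1}=1, q_{-2}=1, q_{-1}=0), until the denominator exceeds 6:
  i=0: a_0=1, p_0 = 1*1 + 0 = 1, q_0 = 1*0 + 1 = 1.
  i=1: a_1=9, p_1 = 9*1 + 1 = 10, q_1 = 9*1 + 0 = 9.
q_1 = 9 > 6, so the last convergent with denominator <= 6 is p_0/q_0 = 1/1.
The closest fraction with denominator <= 6 is either p_0/q_0 or the intermediate fraction (k*p_0 + p_{-1})/(k*q_0 + q_{-1}) with the largest k >= 1 whose denominator stays <= 6; these approach x as k grows, and every other convergent or intermediate fraction in range is farther away.
Largest k: floor((6 - q_{-1})/q_0) = floor((6 - 0)/1) = 6 (using the seeds p_{-1} = 1, q_{-1} = 0).
That gives (6*1 + 1)/(6*1 + 0) = 7/6.
Compare the errors: |x - 1/1| = |10*1 - 1*9|/(9*1) = 1/9, and |x - 7/6| = |10*6 - 7*9|/(9*6) = 3/54.
Cross-multiplying, 3*9 = 27 < 54 = 1*54, so 3/54 is smaller: the intermediate fraction 7/6 is closer to x than 1/1.

7/6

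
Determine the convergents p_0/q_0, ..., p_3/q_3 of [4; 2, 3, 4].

4/1, 9/2, 31/7, 133/30

Using the convergent recurrence p_i = a_i*p_{i-1} + p_{i-2}, q_i = a_i*q_{i-1} + q_{i-2} with p_{-2}=0, p_{-1}=1, q_{-2}=1, q_{-1}=0:
  i=0: a_0=4, p_0 = 4*1 + 0 = 4, q_0 = 4*0 + 1 = 1.
  i=1: a_1=2, p_1 = 2*4 + 1 = 9, q_1 = 2*1 + 0 = 2.
  i=2: a_2=3, p_2 = 3*9 + 4 = 31, q_2 = 3*2 + 1 = 7.
  i=3: a_3=4, p_3 = 4*31 + 9 = 133, q_3 = 4*7 + 2 = 30.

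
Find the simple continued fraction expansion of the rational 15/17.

Run the Euclidean algorithm on 15 and 17; the successive quotients are the partial quotients a_0, a_1, ... (each step inverts the fractional part left over by the previous one):
  15 = 0*17 + 15, so a_0 = 0.
  17 = 1*15 + 2, so a_1 = 1.
  15 = 7*2 + 1, so a_2 = 7.
  2 = 2*1 + 0, so a_3 = 2.
The remainder reaches 0 after 4 divisions, so the expansion has 4 partial quotients, read off in order.

[0; 1, 7, 2]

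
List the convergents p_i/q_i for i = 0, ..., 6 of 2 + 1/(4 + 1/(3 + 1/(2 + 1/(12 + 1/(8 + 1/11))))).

Using the convergent recurrence p_i = a_i*p_{i-1} + p_{i-2}, q_i = a_i*q_{i-1} + q_{i-2} with p_{-2}=0, p_{-1}=1, q_{-2}=1, q_{-1}=0:
  i=0: a_0=2, p_0 = 2*1 + 0 = 2, q_0 = 2*0 + 1 = 1.
  i=1: a_1=4, p_1 = 4*2 + 1 = 9, q_1 = 4*1 + 0 = 4.
  i=2: a_2=3, p_2 = 3*9 + 2 = 29, q_2 = 3*4 + 1 = 13.
  i=3: a_3=2, p_3 = 2*29 + 9 = 67, q_3 = 2*13 + 4 = 30.
  i=4: a_4=12, p_4 = 12*67 + 29 = 833, q_4 = 12*30 + 13 = 373.
  i=5: a_5=8, p_5 = 8*833 + 67 = 6731, q_5 = 8*373 + 30 = 3014.
  i=6: a_6=11, p_6 = 11*6731 + 833 = 74874, q_6 = 11*3014 + 373 = 33527.

2/1, 9/4, 29/13, 67/30, 833/373, 6731/3014, 74874/33527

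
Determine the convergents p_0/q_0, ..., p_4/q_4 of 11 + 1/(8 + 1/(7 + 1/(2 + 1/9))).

11/1, 89/8, 634/57, 1357/122, 12847/1155

Using the convergent recurrence p_i = a_i*p_{i-1} + p_{i-2}, q_i = a_i*q_{i-1} + q_{i-2} with p_{-2}=0, p_{-1}=1, q_{-2}=1, q_{-1}=0:
  i=0: a_0=11, p_0 = 11*1 + 0 = 11, q_0 = 11*0 + 1 = 1.
  i=1: a_1=8, p_1 = 8*11 + 1 = 89, q_1 = 8*1 + 0 = 8.
  i=2: a_2=7, p_2 = 7*89 + 11 = 634, q_2 = 7*8 + 1 = 57.
  i=3: a_3=2, p_3 = 2*634 + 89 = 1357, q_3 = 2*57 + 8 = 122.
  i=4: a_4=9, p_4 = 9*1357 + 634 = 12847, q_4 = 9*122 + 57 = 1155.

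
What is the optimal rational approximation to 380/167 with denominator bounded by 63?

Expand x = 380/167 as a continued fraction with the Euclidean algorithm:
  380 = 2*167 + 46, so a_0 = 2.
  167 = 3*46 + 29, so a_1 = 3.
  46 = 1*29 + 17, so a_2 = 1.
  29 = 1*17 + 12, so a_3 = 1.
  17 = 1*12 + 5, so a_4 = 1.
  12 = 2*5 + 2, so a_5 = 2.
  5 = 2*2 + 1, so a_6 = 2.
  2 = 2*1 + 0, so a_7 = 2.
so x = [2; 3, 1, 1, 1, 2, 2, 2].
Convergents (p_i = a_i*p_{i-1} + p_{i-2}, q_i = a_i*q_{i-1} + q_{i-2} with p_{-2}=0, p_{-1}=1, q_{-2}=1, q_{-1}=0), until the denominator exceeds 63:
  i=0: a_0=2, p_0 = 2*1 + 0 = 2, q_0 = 2*0 + 1 = 1.
  i=1: a_1=3, p_1 = 3*2 + 1 = 7, q_1 = 3*1 + 0 = 3.
  i=2: a_2=1, p_2 = 1*7 + 2 = 9, q_2 = 1*3 + 1 = 4.
  i=3: a_3=1, p_3 = 1*9 + 7 = 16, q_3 = 1*4 + 3 = 7.
  i=4: a_4=1, p_4 = 1*16 + 9 = 25, q_4 = 1*7 + 4 = 11.
  i=5: a_5=2, p_5 = 2*25 + 16 = 66, q_5 = 2*11 + 7 = 29.
  i=6: a_6=2, p_6 = 2*66 + 25 = 157, q_6 = 2*29 + 11 = 69.
q_6 = 69 > 63, so the last convergent with denominator <= 63 is p_5/q_5 = 66/29.
The closest fraction with denominator <= 63 is either p_5/q_5 or the intermediate fraction (k*p_5 + p_4)/(k*q_5 + q_4) with the largest k >= 1 whose denominator stays <= 63; these approach x as k grows, and every other convergent or intermediate fraction in range is farther away.
Largest k: floor((63 - q_4)/q_5) = floor((63 - 11)/29) = 1.
That gives (1*66 + 25)/(1*29 + 11) = 91/40.
Compare the errors: |x - 66/29| = |380*29 - 66*167|/(167*29) = 2/4843, and |x - 91/40| = |380*40 - 91*167|/(167*40) = 3/6680.
Cross-multiplying, 2*6680 = 13360 < 14529 = 3*4843, so 2/4843 is smaller: the convergent 66/29 is closer to x than 91/40.

66/29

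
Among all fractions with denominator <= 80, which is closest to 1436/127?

848/75

Expand x = 1436/127 as a continued fraction with the Euclidean algorithm:
  1436 = 11*127 + 39, so a_0 = 11.
  127 = 3*39 + 10, so a_1 = 3.
  39 = 3*10 + 9, so a_2 = 3.
  10 = 1*9 + 1, so a_3 = 1.
  9 = 9*1 + 0, so a_4 = 9.
so x = [11; 3, 3, 1, 9].
Convergents (p_i = a_i*p_{i-1} + p_{i-2}, q_i = a_i*q_{i-1} + q_{i-2} with p_{-2}=0, p_{-1}=1, q_{-2}=1, q_{-1}=0), until the denominator exceeds 80:
  i=0: a_0=11, p_0 = 11*1 + 0 = 11, q_0 = 11*0 + 1 = 1.
  i=1: a_1=3, p_1 = 3*11 + 1 = 34, q_1 = 3*1 + 0 = 3.
  i=2: a_2=3, p_2 = 3*34 + 11 = 113, q_2 = 3*3 + 1 = 10.
  i=3: a_3=1, p_3 = 1*113 + 34 = 147, q_3 = 1*10 + 3 = 13.
  i=4: a_4=9, p_4 = 9*147 + 113 = 1436, q_4 = 9*13 + 10 = 127.
q_4 = 127 > 80, so the last convergent with denominator <= 80 is p_3/q_3 = 147/13.
The closest fraction with denominator <= 80 is either p_3/q_3 or the intermediate fraction (k*p_3 + p_2)/(k*q_3 + q_2) with the largest k >= 1 whose denominator stays <= 80; these approach x as k grows, and every other convergent or intermediate fraction in range is farther away.
Largest k: floor((80 - q_2)/q_3) = floor((80 - 10)/13) = 5.
That gives (5*147 + 113)/(5*13 + 10) = 848/75.
Compare the errors: |x - 147/13| = |1436*13 - 147*127|/(127*13) = 1/1651, and |x - 848/75| = |1436*75 - 848*127|/(127*75) = 4/9525.
Cross-multiplying, 4*1651 = 6604 < 9525 = 1*9525, so 4/9525 is smaller: the intermediate fraction 848/75 is closer to x than 147/13.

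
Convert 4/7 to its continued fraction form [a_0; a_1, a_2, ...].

Run the Euclidean algorithm on 4 and 7; the successive quotients are the partial quotients a_0, a_1, ... (each step inverts the fractional part left over by the previous one):
  4 = 0*7 + 4, so a_0 = 0.
  7 = 1*4 + 3, so a_1 = 1.
  4 = 1*3 + 1, so a_2 = 1.
  3 = 3*1 + 0, so a_3 = 3.
The remainder reaches 0 after 4 divisions, so the expansion has 4 partial quotients, read off in order.

[0; 1, 1, 3]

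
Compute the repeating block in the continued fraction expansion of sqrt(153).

Write x_i = (sqrt(153) + m_i)/d_i with (m_0, d_0) = (0, 1). a_0 = floor(sqrt(153)) = 12, since 12^2 = 144 <= 153 < 169 = 13^2.
Iterate m_{i+1} = d_i*a_i - m_i, d_{i+1} = (153 - m_{i+1}^2)/d_i, a_{i+1} = floor((a_0 + m_{i+1})/d_{i+1}):
  m_1 = 1*12 - 0 = 12, d_1 = (153 - 12^2)/1 = 9/1 = 9, a_1 = floor((12 + 12)/9) = 2.
  m_2 = 9*2 - 12 = 6, d_2 = (153 - 6^2)/9 = 117/9 = 13, a_2 = floor((12 + 6)/13) = 1.
  m_3 = 13*1 - 6 = 7, d_3 = (153 - 7^2)/13 = 104/13 = 8, a_3 = floor((12 + 7)/8) = 2.
  m_4 = 8*2 - 7 = 9, d_4 = (153 - 9^2)/8 = 72/8 = 9, a_4 = floor((12 + 9)/9) = 2.
  m_5 = 9*2 - 9 = 9, d_5 = (153 - 9^2)/9 = 72/9 = 8, a_5 = floor((12 + 9)/8) = 2.
  m_6 = 8*2 - 9 = 7, d_6 = (153 - 7^2)/8 = 104/8 = 13, a_6 = floor((12 + 7)/13) = 1.
  m_7 = 13*1 - 7 = 6, d_7 = (153 - 6^2)/13 = 117/13 = 9, a_7 = floor((12 + 6)/9) = 2.
  m_8 = 9*2 - 6 = 12, d_8 = (153 - 12^2)/9 = 9/9 = 1, a_8 = floor((12 + 12)/1) = 24.
  m_9 = 1*24 - 12 = 12, d_9 = (153 - 12^2)/1 = 9/1 = 9: (m_9, d_9) = (m_1, d_1) = (12, 9), so from here the quotients repeat a_1, ..., a_8; the period length is 8.
Hence the expansion of sqrt(153) is a_0 = 12 followed by the repeating block 2, 1, 2, 2, 2, 1, 2, 24 (period 8).

[12; (2, 1, 2, 2, 2, 1, 2, 24)]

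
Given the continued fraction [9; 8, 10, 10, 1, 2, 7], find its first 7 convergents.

9/1, 73/8, 739/81, 7463/818, 8202/899, 23867/2616, 175271/19211

Using the convergent recurrence p_i = a_i*p_{i-1} + p_{i-2}, q_i = a_i*q_{i-1} + q_{i-2} with p_{-2}=0, p_{-1}=1, q_{-2}=1, q_{-1}=0:
  i=0: a_0=9, p_0 = 9*1 + 0 = 9, q_0 = 9*0 + 1 = 1.
  i=1: a_1=8, p_1 = 8*9 + 1 = 73, q_1 = 8*1 + 0 = 8.
  i=2: a_2=10, p_2 = 10*73 + 9 = 739, q_2 = 10*8 + 1 = 81.
  i=3: a_3=10, p_3 = 10*739 + 73 = 7463, q_3 = 10*81 + 8 = 818.
  i=4: a_4=1, p_4 = 1*7463 + 739 = 8202, q_4 = 1*818 + 81 = 899.
  i=5: a_5=2, p_5 = 2*8202 + 7463 = 23867, q_5 = 2*899 + 818 = 2616.
  i=6: a_6=7, p_6 = 7*23867 + 8202 = 175271, q_6 = 7*2616 + 899 = 19211.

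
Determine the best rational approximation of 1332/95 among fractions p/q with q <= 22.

Expand x = 1332/95 as a continued fraction with the Euclidean algorithm:
  1332 = 14*95 + 2, so a_0 = 14.
  95 = 47*2 + 1, so a_1 = 47.
  2 = 2*1 + 0, so a_2 = 2.
so x = [14; 47, 2].
Convergents (p_i = a_i*p_{i-1} + p_{i-2}, q_i = a_i*q_{i-1} + q_{i-2} with p_{-2}=0, p_{-1}=1, q_{-2}=1, q_{-1}=0), until the denominator exceeds 22:
  i=0: a_0=14, p_0 = 14*1 + 0 = 14, q_0 = 14*0 + 1 = 1.
  i=1: a_1=47, p_1 = 47*14 + 1 = 659, q_1 = 47*1 + 0 = 47.
q_1 = 47 > 22, so the last convergent with denominator <= 22 is p_0/q_0 = 14/1.
The closest fraction with denominator <= 22 is either p_0/q_0 or the intermediate fraction (k*p_0 + p_{-1})/(k*q_0 + q_{-1}) with the largest k >= 1 whose denominator stays <= 22; these approach x as k grows, and every other convergent or intermediate fraction in range is farther away.
Largest k: floor((22 - q_{-1})/q_0) = floor((22 - 0)/1) = 22 (using the seeds p_{-1} = 1, q_{-1} = 0).
That gives (22*14 + 1)/(22*1 + 0) = 309/22.
Compare the errors: |x - 14/1| = |1332*1 - 14*95|/(95*1) = 2/95, and |x - 309/22| = |1332*22 - 309*95|/(95*22) = 51/2090.
Cross-multiplying, 2*2090 = 4180 < 4845 = 51*95, so 2/95 is smaller: the convergent 14/1 is closer to x than 309/22.

14/1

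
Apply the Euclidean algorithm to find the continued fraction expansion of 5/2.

[2; 2]

Run the Euclidean algorithm on 5 and 2; the successive quotients are the partial quotients a_0, a_1, ... (each step inverts the fractional part left over by the previous one):
  5 = 2*2 + 1, so a_0 = 2.
  2 = 2*1 + 0, so a_1 = 2.
The remainder reaches 0 after 2 divisions, so the expansion has 2 partial quotients, read off in order.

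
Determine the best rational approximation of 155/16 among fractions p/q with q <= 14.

Expand x = 155/16 as a continued fraction with the Euclidean algorithm:
  155 = 9*16 + 11, so a_0 = 9.
  16 = 1*11 + 5, so a_1 = 1.
  11 = 2*5 + 1, so a_2 = 2.
  5 = 5*1 + 0, so a_3 = 5.
so x = [9; 1, 2, 5].
Convergents (p_i = a_i*p_{i-1} + p_{i-2}, q_i = a_i*q_{i-1} + q_{i-2} with p_{-2}=0, p_{-1}=1, q_{-2}=1, q_{-1}=0), until the denominator exceeds 14:
  i=0: a_0=9, p_0 = 9*1 + 0 = 9, q_0 = 9*0 + 1 = 1.
  i=1: a_1=1, p_1 = 1*9 + 1 = 10, q_1 = 1*1 + 0 = 1.
  i=2: a_2=2, p_2 = 2*10 + 9 = 29, q_2 = 2*1 + 1 = 3.
  i=3: a_3=5, p_3 = 5*29 + 10 = 155, q_3 = 5*3 + 1 = 16.
q_3 = 16 > 14, so the last convergent with denominator <= 14 is p_2/q_2 = 29/3.
The closest fraction with denominator <= 14 is either p_2/q_2 or the intermediate fraction (k*p_2 + p_1)/(k*q_2 + q_1) with the largest k >= 1 whose denominator stays <= 14; these approach x as k grows, and every other convergent or intermediate fraction in range is farther away.
Largest k: floor((14 - q_1)/q_2) = floor((14 - 1)/3) = 4.
That gives (4*29 + 10)/(4*3 + 1) = 126/13.
Compare the errors: |x - 29/3| = |155*3 - 29*16|/(16*3) = 1/48, and |x - 126/13| = |155*13 - 126*16|/(16*13) = 1/208.
Cross-multiplying, 1*48 = 48 < 208 = 1*208, so 1/208 is smaller: the intermediate fraction 126/13 is closer to x than 29/3.

126/13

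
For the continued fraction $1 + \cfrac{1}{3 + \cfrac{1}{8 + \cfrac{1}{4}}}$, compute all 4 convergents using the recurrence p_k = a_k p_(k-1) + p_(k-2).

1/1, 4/3, 33/25, 136/103

Using the convergent recurrence p_i = a_i*p_{i-1} + p_{i-2}, q_i = a_i*q_{i-1} + q_{i-2} with p_{-2}=0, p_{-1}=1, q_{-2}=1, q_{-1}=0:
  i=0: a_0=1, p_0 = 1*1 + 0 = 1, q_0 = 1*0 + 1 = 1.
  i=1: a_1=3, p_1 = 3*1 + 1 = 4, q_1 = 3*1 + 0 = 3.
  i=2: a_2=8, p_2 = 8*4 + 1 = 33, q_2 = 8*3 + 1 = 25.
  i=3: a_3=4, p_3 = 4*33 + 4 = 136, q_3 = 4*25 + 3 = 103.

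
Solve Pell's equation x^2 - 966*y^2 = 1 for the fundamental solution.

(x, y) = (57499, 1850)

First expand sqrt(966) as a continued fraction. With x_i = (sqrt(966) + m_i)/d_i and (m_0, d_0) = (0, 1): a_0 = floor(sqrt(966)) = 31, since 31^2 = 961 <= 966 < 1024 = 32^2.
Iterate m_{i+1} = d_i*a_i - m_i, d_{i+1} = (966 - m_{i+1}^2)/d_i, a_{i+1} = floor((a_0 + m_{i+1})/d_{i+1}):
  m_1 = 1*31 - 0 = 31, d_1 = (966 - 31^2)/1 = 5/1 = 5, a_1 = floor((31 + 31)/5) = 12.
  m_2 = 5*12 - 31 = 29, d_2 = (966 - 29^2)/5 = 125/5 = 25, a_2 = floor((31 + 29)/25) = 2.
  m_3 = 25*2 - 29 = 21, d_3 = (966 - 21^2)/25 = 525/25 = 21, a_3 = floor((31 + 21)/21) = 2.
  m_4 = 21*2 - 21 = 21, d_4 = (966 - 21^2)/21 = 525/21 = 25, a_4 = floor((31 + 21)/25) = 2.
  m_5 = 25*2 - 21 = 29, d_5 = (966 - 29^2)/25 = 125/25 = 5, a_5 = floor((31 + 29)/5) = 12.
  m_6 = 5*12 - 29 = 31, d_6 = (966 - 31^2)/5 = 5/5 = 1, a_6 = floor((31 + 31)/1) = 62.
  m_7 = 1*62 - 31 = 31, d_7 = (966 - 31^2)/1 = 5/1 = 5: (m_7, d_7) = (m_1, d_1) = (31, 5), so from here the quotients repeat a_1, ..., a_6; the period length is 6.
So sqrt(966) = [31; (12, 2, 2, 2, 12, 62)] with period length k = 6.
k is even, so the fundamental solution of x^2 - 966y^2 = 1 is (p_{k-1}, q_{k-1}) = (p_5, q_5); compute convergents through index 5.
Convergents (p_i = a_i*p_{i-1} + p_{i-2}, q_i = a_i*q_{i-1} + q_{i-2} with p_{-2}=0, p_{-1}=1, q_{-2}=1, q_{-1}=0):
  i=0: a_0=31, p_0 = 31*1 + 0 = 31, q_0 = 31*0 + 1 = 1.
  i=1: a_1=12, p_1 = 12*31 + 1 = 373, q_1 = 12*1 + 0 = 12.
  i=2: a_2=2, p_2 = 2*373 + 31 = 777, q_2 = 2*12 + 1 = 25.
  i=3: a_3=2, p_3 = 2*777 + 373 = 1927, q_3 = 2*25 + 12 = 62.
  i=4: a_4=2, p_4 = 2*1927 + 777 = 4631, q_4 = 2*62 + 25 = 149.
  i=5: a_5=12, p_5 = 12*4631 + 1927 = 57499, q_5 = 12*149 + 62 = 1850.
Check: 57499^2 - 966*1850^2 = 3306135001 - 3306135000 = 1, so (x, y) = (57499, 1850) solves the equation, and by the theorem it is the least positive solution.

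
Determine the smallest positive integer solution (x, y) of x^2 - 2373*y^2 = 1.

(x, y) = (19825399, 406980)

First expand sqrt(2373) as a continued fraction. With x_i = (sqrt(2373) + m_i)/d_i and (m_0, d_0) = (0, 1): a_0 = floor(sqrt(2373)) = 48, since 48^2 = 2304 <= 2373 < 2401 = 49^2.
Iterate m_{i+1} = d_i*a_i - m_i, d_{i+1} = (2373 - m_{i+1}^2)/d_i, a_{i+1} = floor((a_0 + m_{i+1})/d_{i+1}):
  m_1 = 1*48 - 0 = 48, d_1 = (2373 - 48^2)/1 = 69/1 = 69, a_1 = floor((48 + 48)/69) = 1.
  m_2 = 69*1 - 48 = 21, d_2 = (2373 - 21^2)/69 = 1932/69 = 28, a_2 = floor((48 + 21)/28) = 2.
  m_3 = 28*2 - 21 = 35, d_3 = (2373 - 35^2)/28 = 1148/28 = 41, a_3 = floor((48 + 35)/41) = 2.
  m_4 = 41*2 - 35 = 47, d_4 = (2373 - 47^2)/41 = 164/41 = 4, a_4 = floor((48 + 47)/4) = 23.
  m_5 = 4*23 - 47 = 45, d_5 = (2373 - 45^2)/4 = 348/4 = 87, a_5 = floor((48 + 45)/87) = 1.
  m_6 = 87*1 - 45 = 42, d_6 = (2373 - 42^2)/87 = 609/87 = 7, a_6 = floor((48 + 42)/7) = 12.
  m_7 = 7*12 - 42 = 42, d_7 = (2373 - 42^2)/7 = 609/7 = 87, a_7 = floor((48 + 42)/87) = 1.
  m_8 = 87*1 - 42 = 45, d_8 = (2373 - 45^2)/87 = 348/87 = 4, a_8 = floor((48 + 45)/4) = 23.
  m_9 = 4*23 - 45 = 47, d_9 = (2373 - 47^2)/4 = 164/4 = 41, a_9 = floor((48 + 47)/41) = 2.
  m_10 = 41*2 - 47 = 35, d_10 = (2373 - 35^2)/41 = 1148/41 = 28, a_10 = floor((48 + 35)/28) = 2.
  m_11 = 28*2 - 35 = 21, d_11 = (2373 - 21^2)/28 = 1932/28 = 69, a_11 = floor((48 + 21)/69) = 1.
  m_12 = 69*1 - 21 = 48, d_12 = (2373 - 48^2)/69 = 69/69 = 1, a_12 = floor((48 + 48)/1) = 96.
  m_13 = 1*96 - 48 = 48, d_13 = (2373 - 48^2)/1 = 69/1 = 69: (m_13, d_13) = (m_1, d_1) = (48, 69), so from here the quotients repeat a_1, ..., a_12; the period length is 12.
So sqrt(2373) = [48; (1, 2, 2, 23, 1, 12, 1, 23, 2, 2, 1, 96)] with period length k = 12.
k is even, so the fundamental solution of x^2 - 2373y^2 = 1 is (p_{k-1}, q_{k-1}) = (p_11, q_11); compute convergents through index 11.
Convergents (p_i = a_i*p_{i-1} + p_{i-2}, q_i = a_i*q_{i-1} + q_{i-2} with p_{-2}=0, p_{-1}=1, q_{-2}=1, q_{-1}=0):
  i=0: a_0=48, p_0 = 48*1 + 0 = 48, q_0 = 48*0 + 1 = 1.
  i=1: a_1=1, p_1 = 1*48 + 1 = 49, q_1 = 1*1 + 0 = 1.
  i=2: a_2=2, p_2 = 2*49 + 48 = 146, q_2 = 2*1 + 1 = 3.
  i=3: a_3=2, p_3 = 2*146 + 49 = 341, q_3 = 2*3 + 1 = 7.
  i=4: a_4=23, p_4 = 23*341 + 146 = 7989, q_4 = 23*7 + 3 = 164.
  i=5: a_5=1, p_5 = 1*7989 + 341 = 8330, q_5 = 1*164 + 7 = 171.
  i=6: a_6=12, p_6 = 12*8330 + 7989 = 107949, q_6 = 12*171 + 164 = 2216.
  i=7: a_7=1, p_7 = 1*107949 + 8330 = 116279, q_7 = 1*2216 + 171 = 2387.
  i=8: a_8=23, p_8 = 23*116279 + 107949 = 2782366, q_8 = 23*2387 + 2216 = 57117.
  i=9: a_9=2, p_9 = 2*2782366 + 116279 = 5681011, q_9 = 2*57117 + 2387 = 116621.
  i=10: a_10=2, p_10 = 2*5681011 + 2782366 = 14144388, q_10 = 2*116621 + 57117 = 290359.
  i=11: a_11=1, p_11 = 1*14144388 + 5681011 = 19825399, q_11 = 1*290359 + 116621 = 406980.
Check: 19825399^2 - 2373*406980^2 = 393046445509201 - 393046445509200 = 1, so (x, y) = (19825399, 406980) solves the equation, and by the theorem it is the least positive solution.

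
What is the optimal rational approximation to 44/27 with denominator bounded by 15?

13/8

Expand x = 44/27 as a continued fraction with the Euclidean algorithm:
  44 = 1*27 + 17, so a_0 = 1.
  27 = 1*17 + 10, so a_1 = 1.
  17 = 1*10 + 7, so a_2 = 1.
  10 = 1*7 + 3, so a_3 = 1.
  7 = 2*3 + 1, so a_4 = 2.
  3 = 3*1 + 0, so a_5 = 3.
so x = [1; 1, 1, 1, 2, 3].
Convergents (p_i = a_i*p_{i-1} + p_{i-2}, q_i = a_i*q_{i-1} + q_{i-2} with p_{-2}=0, p_{-1}=1, q_{-2}=1, q_{-1}=0), until the denominator exceeds 15:
  i=0: a_0=1, p_0 = 1*1 + 0 = 1, q_0 = 1*0 + 1 = 1.
  i=1: a_1=1, p_1 = 1*1 + 1 = 2, q_1 = 1*1 + 0 = 1.
  i=2: a_2=1, p_2 = 1*2 + 1 = 3, q_2 = 1*1 + 1 = 2.
  i=3: a_3=1, p_3 = 1*3 + 2 = 5, q_3 = 1*2 + 1 = 3.
  i=4: a_4=2, p_4 = 2*5 + 3 = 13, q_4 = 2*3 + 2 = 8.
  i=5: a_5=3, p_5 = 3*13 + 5 = 44, q_5 = 3*8 + 3 = 27.
q_5 = 27 > 15, so the last convergent with denominator <= 15 is p_4/q_4 = 13/8.
The closest fraction with denominator <= 15 is either p_4/q_4 or the intermediate fraction (k*p_4 + p_3)/(k*q_4 + q_3) with the largest k >= 1 whose denominator stays <= 15; these approach x as k grows, and every other convergent or intermediate fraction in range is farther away.
Largest k: floor((15 - q_3)/q_4) = floor((15 - 3)/8) = 1.
That gives (1*13 + 5)/(1*8 + 3) = 18/11.
Compare the errors: |x - 13/8| = |44*8 - 13*27|/(27*8) = 1/216, and |x - 18/11| = |44*11 - 18*27|/(27*11) = 2/297.
Cross-multiplying, 1*297 = 297 < 432 = 2*216, so 1/216 is smaller: the convergent 13/8 is closer to x than 18/11.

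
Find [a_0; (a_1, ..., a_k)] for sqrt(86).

Write x_i = (sqrt(86) + m_i)/d_i with (m_0, d_0) = (0, 1). a_0 = floor(sqrt(86)) = 9, since 9^2 = 81 <= 86 < 100 = 10^2.
Iterate m_{i+1} = d_i*a_i - m_i, d_{i+1} = (86 - m_{i+1}^2)/d_i, a_{i+1} = floor((a_0 + m_{i+1})/d_{i+1}):
  m_1 = 1*9 - 0 = 9, d_1 = (86 - 9^2)/1 = 5/1 = 5, a_1 = floor((9 + 9)/5) = 3.
  m_2 = 5*3 - 9 = 6, d_2 = (86 - 6^2)/5 = 50/5 = 10, a_2 = floor((9 + 6)/10) = 1.
  m_3 = 10*1 - 6 = 4, d_3 = (86 - 4^2)/10 = 70/10 = 7, a_3 = floor((9 + 4)/7) = 1.
  m_4 = 7*1 - 4 = 3, d_4 = (86 - 3^2)/7 = 77/7 = 11, a_4 = floor((9 + 3)/11) = 1.
  m_5 = 11*1 - 3 = 8, d_5 = (86 - 8^2)/11 = 22/11 = 2, a_5 = floor((9 + 8)/2) = 8.
  m_6 = 2*8 - 8 = 8, d_6 = (86 - 8^2)/2 = 22/2 = 11, a_6 = floor((9 + 8)/11) = 1.
  m_7 = 11*1 - 8 = 3, d_7 = (86 - 3^2)/11 = 77/11 = 7, a_7 = floor((9 + 3)/7) = 1.
  m_8 = 7*1 - 3 = 4, d_8 = (86 - 4^2)/7 = 70/7 = 10, a_8 = floor((9 + 4)/10) = 1.
  m_9 = 10*1 - 4 = 6, d_9 = (86 - 6^2)/10 = 50/10 = 5, a_9 = floor((9 + 6)/5) = 3.
  m_10 = 5*3 - 6 = 9, d_10 = (86 - 9^2)/5 = 5/5 = 1, a_10 = floor((9 + 9)/1) = 18.
  m_11 = 1*18 - 9 = 9, d_11 = (86 - 9^2)/1 = 5/1 = 5: (m_11, d_11) = (m_1, d_1) = (9, 5), so from here the quotients repeat a_1, ..., a_10; the period length is 10.
Hence the expansion of sqrt(86) is a_0 = 9 followed by the repeating block 3, 1, 1, 1, 8, 1, 1, 1, 3, 18 (period 10).

[9; (3, 1, 1, 1, 8, 1, 1, 1, 3, 18)]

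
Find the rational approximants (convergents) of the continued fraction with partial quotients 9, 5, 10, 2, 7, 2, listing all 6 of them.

Using the convergent recurrence p_i = a_i*p_{i-1} + p_{i-2}, q_i = a_i*q_{i-1} + q_{i-2} with p_{-2}=0, p_{-1}=1, q_{-2}=1, q_{-1}=0:
  i=0: a_0=9, p_0 = 9*1 + 0 = 9, q_0 = 9*0 + 1 = 1.
  i=1: a_1=5, p_1 = 5*9 + 1 = 46, q_1 = 5*1 + 0 = 5.
  i=2: a_2=10, p_2 = 10*46 + 9 = 469, q_2 = 10*5 + 1 = 51.
  i=3: a_3=2, p_3 = 2*469 + 46 = 984, q_3 = 2*51 + 5 = 107.
  i=4: a_4=7, p_4 = 7*984 + 469 = 7357, q_4 = 7*107 + 51 = 800.
  i=5: a_5=2, p_5 = 2*7357 + 984 = 15698, q_5 = 2*800 + 107 = 1707.

9/1, 46/5, 469/51, 984/107, 7357/800, 15698/1707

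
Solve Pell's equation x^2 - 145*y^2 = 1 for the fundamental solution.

First expand sqrt(145) as a continued fraction. With x_i = (sqrt(145) + m_i)/d_i and (m_0, d_0) = (0, 1): a_0 = floor(sqrt(145)) = 12, since 12^2 = 144 <= 145 < 169 = 13^2.
Iterate m_{i+1} = d_i*a_i - m_i, d_{i+1} = (145 - m_{i+1}^2)/d_i, a_{i+1} = floor((a_0 + m_{i+1})/d_{i+1}):
  m_1 = 1*12 - 0 = 12, d_1 = (145 - 12^2)/1 = 1/1 = 1, a_1 = floor((12 + 12)/1) = 24.
  m_2 = 1*24 - 12 = 12, d_2 = (145 - 12^2)/1 = 1/1 = 1: (m_2, d_2) = (m_1, d_1) = (12, 1), so from here the quotient a_1 repeats; the period length is 1.
So sqrt(145) = [12; (24)] with period length k = 1.
k is odd, so (p_{k-1}, q_{k-1}) only solves x^2 - 145y^2 = -1 and the fundamental solution of x^2 - 145y^2 = 1 is (p_{2k-1}, q_{2k-1}) = (p_1, q_1); compute convergents through index 1, running through the period twice.
Convergents (p_i = a_i*p_{i-1} + p_{i-2}, q_i = a_i*q_{i-1} + q_{i-2} with p_{-2}=0, p_{-1}=1, q_{-2}=1, q_{-1}=0):
  i=0: a_0=12, p_0 = 12*1 + 0 = 12, q_0 = 12*0 + 1 = 1.
  i=1: a_1=24, p_1 = 24*12 + 1 = 289, q_1 = 24*1 + 0 = 24.
Indeed p_0^2 - 145*q_0^2 = 144 - 145 = -1, not +1.
Check: 289^2 - 145*24^2 = 83521 - 83520 = 1, so (x, y) = (289, 24) solves the equation, and by the theorem it is the least positive solution.

(x, y) = (289, 24)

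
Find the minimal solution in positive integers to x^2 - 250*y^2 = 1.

First expand sqrt(250) as a continued fraction. With x_i = (sqrt(250) + m_i)/d_i and (m_0, d_0) = (0, 1): a_0 = floor(sqrt(250)) = 15, since 15^2 = 225 <= 250 < 256 = 16^2.
Iterate m_{i+1} = d_i*a_i - m_i, d_{i+1} = (250 - m_{i+1}^2)/d_i, a_{i+1} = floor((a_0 + m_{i+1})/d_{i+1}):
  m_1 = 1*15 - 0 = 15, d_1 = (250 - 15^2)/1 = 25/1 = 25, a_1 = floor((15 + 15)/25) = 1.
  m_2 = 25*1 - 15 = 10, d_2 = (250 - 10^2)/25 = 150/25 = 6, a_2 = floor((15 + 10)/6) = 4.
  m_3 = 6*4 - 10 = 14, d_3 = (250 - 14^2)/6 = 54/6 = 9, a_3 = floor((15 + 14)/9) = 3.
  m_4 = 9*3 - 14 = 13, d_4 = (250 - 13^2)/9 = 81/9 = 9, a_4 = floor((15 + 13)/9) = 3.
  m_5 = 9*3 - 13 = 14, d_5 = (250 - 14^2)/9 = 54/9 = 6, a_5 = floor((15 + 14)/6) = 4.
  m_6 = 6*4 - 14 = 10, d_6 = (250 - 10^2)/6 = 150/6 = 25, a_6 = floor((15 + 10)/25) = 1.
  m_7 = 25*1 - 10 = 15, d_7 = (250 - 15^2)/25 = 25/25 = 1, a_7 = floor((15 + 15)/1) = 30.
  m_8 = 1*30 - 15 = 15, d_8 = (250 - 15^2)/1 = 25/1 = 25: (m_8, d_8) = (m_1, d_1) = (15, 25), so from here the quotients repeat a_1, ..., a_7; the period length is 7.
So sqrt(250) = [15; (1, 4, 3, 3, 4, 1, 30)] with period length k = 7.
k is odd, so (p_{k-1}, q_{k-1}) only solves x^2 - 250y^2 = -1 and the fundamental solution of x^2 - 250y^2 = 1 is (p_{2k-1}, q_{2k-1}) = (p_13, q_13); compute convergents through index 13, running through the period twice.
Convergents (p_i = a_i*p_{i-1} + p_{i-2}, q_i = a_i*q_{i-1} + q_{i-2} with p_{-2}=0, p_{-1}=1, q_{-2}=1, q_{-1}=0):
  i=0: a_0=15, p_0 = 15*1 + 0 = 15, q_0 = 15*0 + 1 = 1.
  i=1: a_1=1, p_1 = 1*15 + 1 = 16, q_1 = 1*1 + 0 = 1.
  i=2: a_2=4, p_2 = 4*16 + 15 = 79, q_2 = 4*1 + 1 = 5.
  i=3: a_3=3, p_3 = 3*79 + 16 = 253, q_3 = 3*5 + 1 = 16.
  i=4: a_4=3, p_4 = 3*253 + 79 = 838, q_4 = 3*16 + 5 = 53.
  i=5: a_5=4, p_5 = 4*838 + 253 = 3605, q_5 = 4*53 + 16 = 228.
  i=6: a_6=1, p_6 = 1*3605 + 838 = 4443, q_6 = 1*228 + 53 = 281.
  i=7: a_7=30, p_7 = 30*4443 + 3605 = 136895, q_7 = 30*281 + 228 = 8658.
  i=8: a_8=1, p_8 = 1*136895 + 4443 = 141338, q_8 = 1*8658 + 281 = 8939.
  i=9: a_9=4, p_9 = 4*141338 + 136895 = 702247, q_9 = 4*8939 + 8658 = 44414.
  i=10: a_10=3, p_10 = 3*702247 + 141338 = 2248079, q_10 = 3*44414 + 8939 = 142181.
  i=11: a_11=3, p_11 = 3*2248079 + 702247 = 7446484, q_11 = 3*142181 + 44414 = 470957.
  i=12: a_12=4, p_12 = 4*7446484 + 2248079 = 32034015, q_12 = 4*470957 + 142181 = 2026009.
  i=13: a_13=1, p_13 = 1*32034015 + 7446484 = 39480499, q_13 = 1*2026009 + 470957 = 2496966.
Indeed p_6^2 - 250*q_6^2 = 19740249 - 19740250 = -1, not +1.
Check: 39480499^2 - 250*2496966^2 = 1558709801289001 - 1558709801289000 = 1, so (x, y) = (39480499, 2496966) solves the equation, and by the theorem it is the least positive solution.

(x, y) = (39480499, 2496966)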